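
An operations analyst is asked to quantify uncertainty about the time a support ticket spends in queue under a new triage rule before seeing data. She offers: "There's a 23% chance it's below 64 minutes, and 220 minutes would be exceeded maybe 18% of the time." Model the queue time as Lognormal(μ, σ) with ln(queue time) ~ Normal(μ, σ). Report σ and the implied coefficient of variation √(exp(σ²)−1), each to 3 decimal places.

If T ~ Lognormal(μ,σ) then ln T ~ Normal(μ,σ), so the p-quantile of ln T is μ + z_p·σ.
ln(64) = 4.159 and ln(220) = 5.394; z_{0.23} = -0.7388, z_{0.82} = 0.9154.
σ = (5.394 − 4.159)/(0.9154 − (-0.7388)) = 0.746.
μ = 4.159 − (-0.7388)·0.746 = 4.710.
CV = √(exp(σ²)−1) = √(exp(0.5571)−1) = 0.864.

σ ≈ 0.746, CV ≈ 0.864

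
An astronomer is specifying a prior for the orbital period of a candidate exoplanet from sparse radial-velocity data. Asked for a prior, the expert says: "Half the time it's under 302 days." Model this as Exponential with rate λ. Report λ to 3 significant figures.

Exponential median = ln 2 / λ, so λ = ln 2 / 302.0 = 0.0023.

λ ≈ 0.0023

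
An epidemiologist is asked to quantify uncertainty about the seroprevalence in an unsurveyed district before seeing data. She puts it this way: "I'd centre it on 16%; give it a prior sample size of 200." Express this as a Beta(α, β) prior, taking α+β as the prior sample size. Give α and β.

α = 32, β = 168

Under the effective-sample-size interpretation, Beta(α, β) has prior mean α/(α+β) and prior sample size α+β.
So α+β = 200 and α/(α+β) = 0.16, giving α = 0.16·200 = 32 and β = 200 − 32 = 168.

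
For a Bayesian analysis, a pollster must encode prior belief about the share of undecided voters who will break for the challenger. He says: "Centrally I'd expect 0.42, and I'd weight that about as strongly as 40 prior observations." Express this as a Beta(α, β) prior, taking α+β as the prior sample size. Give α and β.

α = 16.8, β = 23.2

Under the effective-sample-size interpretation, Beta(α, β) has prior mean α/(α+β) and prior sample size α+β.
So α+β = 40 and α/(α+β) = 0.42, giving α = 0.42·40 = 16.8 and β = 40 − 16.8 = 23.2.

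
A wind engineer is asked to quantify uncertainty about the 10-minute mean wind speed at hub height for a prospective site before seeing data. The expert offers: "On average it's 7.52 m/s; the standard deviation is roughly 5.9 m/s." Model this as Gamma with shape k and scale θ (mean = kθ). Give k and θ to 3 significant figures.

k ≈ 1.62, θ ≈ 4.63

For Gamma(k, scale θ): mean = kθ, variance = kθ², so CV = 1/√k.
CV = SD/mean = 5.9/7.52 = 0.7846, hence k = 1/CV² = 1.62.
Then θ = mean/k = 7.52/1.62 = 4.63.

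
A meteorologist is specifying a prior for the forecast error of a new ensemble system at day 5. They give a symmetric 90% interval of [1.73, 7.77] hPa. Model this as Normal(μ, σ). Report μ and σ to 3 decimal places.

μ = 4.750, σ = 1.836

A symmetric 90% interval runs μ ± z·σ with z = 1.645.
Half-width = 3.02, so σ = 3.02/1.645 = 1.836.
μ is the interval midpoint, 4.750.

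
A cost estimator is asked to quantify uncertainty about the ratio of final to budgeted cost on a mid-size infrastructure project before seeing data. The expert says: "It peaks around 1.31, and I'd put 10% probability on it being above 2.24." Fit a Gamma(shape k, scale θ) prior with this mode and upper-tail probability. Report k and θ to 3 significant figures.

k ≈ 7.58, θ ≈ 0.199

Gamma(k,θ) with k>1 has mode (k−1)θ, so θ = 1.31/(k−1).
Need P(X < 2.24) = 0.9 with θ tied to k this way. Start at k = 2, θ = 1.31: P(X<2.24) ≈ 0.510.
Too low — raise k to concentrate. Iterating converges to k ≈ 7.58.
Then θ = 1.31/(7.58−1) ≈ 0.199.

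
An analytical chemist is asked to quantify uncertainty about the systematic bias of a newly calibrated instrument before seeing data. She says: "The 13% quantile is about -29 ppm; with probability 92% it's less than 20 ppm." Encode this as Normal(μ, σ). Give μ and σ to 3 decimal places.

μ = -7.197, σ = 19.356

For Normal(μ,σ), the p-quantile is μ + z_p·σ. Here z_{0.13} = -1.126, z_{0.92} = 1.405.
So -29 = μ − 1.126σ and 20 = μ + 1.405σ.
Subtracting: σ = (20 − -29)/(1.405 − (-1.126)) = 19.356.
Then μ = -29 − (-1.126)·19.356 = -7.197.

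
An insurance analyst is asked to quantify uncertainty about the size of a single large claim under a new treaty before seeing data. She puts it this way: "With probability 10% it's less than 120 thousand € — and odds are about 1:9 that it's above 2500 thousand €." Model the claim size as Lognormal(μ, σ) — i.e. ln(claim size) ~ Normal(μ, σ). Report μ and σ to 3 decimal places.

μ ≈ 6.306, σ ≈ 1.185

If T ~ Lognormal(μ,σ) then ln T ~ Normal(μ,σ), so the p-quantile of ln T is μ + z_p·σ.
ln(120) = 4.787 and ln(2500) = 7.824; z_{0.1} = -1.282, z_{0.9} = 1.282.
σ = (7.824 − 4.787)/(1.282 − (-1.282)) = 1.185.
μ = 4.787 − (-1.282)·1.185 = 6.306.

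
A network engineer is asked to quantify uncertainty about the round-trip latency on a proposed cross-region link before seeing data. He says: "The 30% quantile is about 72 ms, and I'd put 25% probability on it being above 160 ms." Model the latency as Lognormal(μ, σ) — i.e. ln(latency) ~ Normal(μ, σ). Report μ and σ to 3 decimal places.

If T ~ Lognormal(μ,σ) then ln T ~ Normal(μ,σ), so the p-quantile of ln T is μ + z_p·σ.
ln(72) = 4.277 and ln(160) = 5.075; z_{0.3} = -0.5244, z_{0.75} = 0.6745.
σ = (5.075 − 4.277)/(0.6745 − (-0.5244)) = 0.666.
μ = 4.277 − (-0.5244)·0.666 = 4.626.

μ ≈ 4.626, σ ≈ 0.666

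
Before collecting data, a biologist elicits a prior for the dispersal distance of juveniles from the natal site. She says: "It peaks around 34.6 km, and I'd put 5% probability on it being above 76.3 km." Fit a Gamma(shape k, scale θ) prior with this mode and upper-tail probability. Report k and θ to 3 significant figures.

Gamma(k,θ) with k>1 has mode (k−1)θ, so θ = 34.6/(k−1).
Need P(X < 76.3) = 0.95 with θ tied to k this way. Start at k = 2, θ = 34.6: P(X<76.3) ≈ 0.647.
Too low — raise k to concentrate. Iterating converges to k ≈ 5.4.
Then θ = 34.6/(5.4−1) ≈ 7.87.

k ≈ 5.4, θ ≈ 7.87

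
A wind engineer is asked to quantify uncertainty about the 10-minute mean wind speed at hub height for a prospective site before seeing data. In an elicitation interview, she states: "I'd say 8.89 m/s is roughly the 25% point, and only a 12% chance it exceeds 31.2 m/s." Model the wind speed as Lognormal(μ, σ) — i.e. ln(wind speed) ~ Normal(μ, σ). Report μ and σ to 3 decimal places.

μ ≈ 2.643, σ ≈ 0.679

If T ~ Lognormal(μ,σ) then ln T ~ Normal(μ,σ), so the p-quantile of ln T is μ + z_p·σ.
ln(8.89) = 2.185 and ln(31.2) = 3.44; z_{0.25} = -0.6745, z_{0.88} = 1.175.
σ = (3.44 − 2.185)/(1.175 − (-0.6745)) = 0.679.
μ = 2.185 − (-0.6745)·0.679 = 2.643.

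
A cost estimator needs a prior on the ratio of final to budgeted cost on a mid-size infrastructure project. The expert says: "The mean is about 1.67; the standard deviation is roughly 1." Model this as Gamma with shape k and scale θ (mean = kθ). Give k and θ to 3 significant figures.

For Gamma(k, scale θ): mean = kθ, variance = kθ², so CV = 1/√k.
CV = SD/mean = 1/1.67 = 0.5988, hence k = 1/CV² = 2.79.
Then θ = mean/k = 1.67/2.79 = 0.599.

k ≈ 2.79, θ ≈ 0.599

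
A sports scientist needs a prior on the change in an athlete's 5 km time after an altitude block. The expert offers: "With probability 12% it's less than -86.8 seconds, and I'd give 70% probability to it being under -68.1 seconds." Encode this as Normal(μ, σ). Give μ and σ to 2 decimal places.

μ = -73.87, σ = 11.00

For Normal(μ,σ), the p-quantile is μ + z_p·σ. Here z_{0.12} = -1.175, z_{0.7} = 0.5244.
So -86.8 = μ − 1.175σ and -68.1 = μ + 0.5244σ.
Subtracting: σ = (-68.1 − -86.8)/(0.5244 − (-1.175)) = 11.00.
Then μ = -86.8 − (-1.175)·11.00 = -73.87.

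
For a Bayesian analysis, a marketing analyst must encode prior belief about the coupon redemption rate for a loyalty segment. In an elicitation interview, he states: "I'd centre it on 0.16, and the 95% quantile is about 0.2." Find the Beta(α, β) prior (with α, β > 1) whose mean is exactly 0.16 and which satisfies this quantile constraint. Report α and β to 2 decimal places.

α ≈ 39.15, β ≈ 205.54

With mean 0.16 fixed, write α = 0.16s, β = 0.84s where s = α+β.
Need P(θ < 0.2) = 0.95 under Beta(0.16s, 0.84s). Normal approximation: (q−m)/√(m(1−m)/s) ≈ z_{0.95} = 1.64, so s ≈ 0.16·0.84·(1.64)²/(0.2−0.16)² = 227.3.
At s = 227.3: P(θ<0.2) ≈ 0.944. Adjusting to match 0.95 gives s ≈ 244.69.
So α = 0.16·244.69 ≈ 39.15, β = 0.84·244.69 ≈ 205.54.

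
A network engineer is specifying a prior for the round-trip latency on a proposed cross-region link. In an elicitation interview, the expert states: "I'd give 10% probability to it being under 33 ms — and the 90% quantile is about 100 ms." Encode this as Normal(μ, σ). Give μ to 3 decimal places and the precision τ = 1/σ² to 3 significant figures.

μ = 66.500, τ = 0.00146

For Normal(μ,σ), the p-quantile is μ + z_p·σ. Here z_{0.1} = -1.282, z_{0.9} = 1.282.
So 33 = μ − 1.282σ and 100 = μ + 1.282σ.
Subtracting: σ = (100 − 33)/(1.282 − (-1.282)) = 26.140.
Then μ = 33 − (-1.282)·26.140 = 66.500.
Precision τ = 1/σ² = 1/26.14² = 0.00146.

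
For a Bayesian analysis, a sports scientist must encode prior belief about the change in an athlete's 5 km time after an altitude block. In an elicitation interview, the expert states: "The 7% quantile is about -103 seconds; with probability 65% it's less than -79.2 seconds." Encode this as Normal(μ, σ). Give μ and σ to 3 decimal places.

μ = -84.128, σ = 12.788

For Normal(μ,σ), the p-quantile is μ + z_p·σ. Here z_{0.07} = -1.476, z_{0.65} = 0.3853.
So -103 = μ − 1.476σ and -79.2 = μ + 0.3853σ.
Subtracting: σ = (-79.2 − -103)/(0.3853 − (-1.476)) = 12.788.
Then μ = -103 − (-1.476)·12.788 = -84.128.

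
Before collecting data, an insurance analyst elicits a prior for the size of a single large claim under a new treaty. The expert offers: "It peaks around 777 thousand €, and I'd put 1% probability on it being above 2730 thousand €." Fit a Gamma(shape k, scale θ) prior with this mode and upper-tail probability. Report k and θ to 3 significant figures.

k ≈ 3.74, θ ≈ 284

Gamma(k,θ) with k>1 has mode (k−1)θ, so θ = 777/(k−1).
Need P(X < 2730) = 0.99 with θ tied to k this way. Start at k = 2, θ = 777: P(X<2730) ≈ 0.866.
Too low — raise k to concentrate. Iterating converges to k ≈ 3.74.
Then θ = 777/(3.74−1) ≈ 284.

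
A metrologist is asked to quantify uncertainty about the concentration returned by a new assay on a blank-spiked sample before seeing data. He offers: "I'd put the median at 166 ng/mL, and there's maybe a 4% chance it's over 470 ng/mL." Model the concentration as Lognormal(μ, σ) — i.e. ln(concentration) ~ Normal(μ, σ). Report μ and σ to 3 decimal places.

If T ~ Lognormal(μ,σ) then ln T ~ Normal(μ,σ), so the p-quantile of ln T is μ + z_p·σ.
ln(166) = 5.112 and ln(470) = 6.153; z_{0.5} = 0, z_{0.96} = 1.751.
σ = (6.153 − 5.112)/(1.751 − (0)) = 0.594.
μ = 5.112 − (0)·0.594 = 5.112.

μ ≈ 5.112, σ ≈ 0.594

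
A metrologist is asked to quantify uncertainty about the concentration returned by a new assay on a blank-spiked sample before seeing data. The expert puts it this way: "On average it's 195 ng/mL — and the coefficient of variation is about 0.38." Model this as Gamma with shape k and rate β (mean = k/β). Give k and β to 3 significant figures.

For Gamma(k, rate β): mean = k/β, variance = k/β², so CV = 1/√k.
CV = 0.38, hence k = 1/CV² = 6.93.
Then β = k/mean = 6.93/195 = 0.0355.

k ≈ 6.93, β ≈ 0.0355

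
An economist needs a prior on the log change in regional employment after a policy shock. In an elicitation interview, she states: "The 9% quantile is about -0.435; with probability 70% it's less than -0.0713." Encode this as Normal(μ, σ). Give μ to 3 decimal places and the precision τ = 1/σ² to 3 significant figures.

μ = -0.174, τ = 26.3

The p-quantile of Normal(μ,σ) is μ + z_p·σ, with z_{0.09} = -1.341 and z_{0.7} = 0.5244.
Eliminate σ: μ = (z₂·x₁ − z₁·x₂)/(z₂ − z₁) = (0.5244·-0.435 − (-1.341)·-0.0713)/1.865 = -0.174.
Then σ = (x₂ − x₁)/(z₂ − z₁) = (-0.0713 − -0.435)/1.865 = 0.195.
Precision τ = 1/σ² = 1/0.195² = 26.3.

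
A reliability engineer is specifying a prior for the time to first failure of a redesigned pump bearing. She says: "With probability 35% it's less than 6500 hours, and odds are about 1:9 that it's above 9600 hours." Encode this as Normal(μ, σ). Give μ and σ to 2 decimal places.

The p-quantile of Normal(μ,σ) is μ + z_p·σ, with z_{0.35} = -0.3853 and z_{0.9} = 1.282.
Eliminate σ: μ = (z₂·x₁ − z₁·x₂)/(z₂ − z₁) = (1.282·6500 − (-0.3853)·9600)/1.667 = 7216.61.
Then σ = (x₂ − x₁)/(z₂ − z₁) = (9600 − 6500)/1.667 = 1859.77.

μ = 7216.61, σ = 1859.77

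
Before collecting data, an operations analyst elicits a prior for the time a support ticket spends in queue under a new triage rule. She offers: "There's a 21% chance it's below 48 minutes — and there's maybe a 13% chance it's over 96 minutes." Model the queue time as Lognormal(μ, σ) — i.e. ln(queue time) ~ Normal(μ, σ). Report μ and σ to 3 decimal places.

If T ~ Lognormal(μ,σ) then ln T ~ Normal(μ,σ), so the p-quantile of ln T is μ + z_p·σ.
ln(48) = 3.871 and ln(96) = 4.564; z_{0.21} = -0.8064, z_{0.87} = 1.126.
σ = (4.564 − 3.871)/(1.126 − (-0.8064)) = 0.359.
μ = 3.871 − (-0.8064)·0.359 = 4.160.

μ ≈ 4.160, σ ≈ 0.359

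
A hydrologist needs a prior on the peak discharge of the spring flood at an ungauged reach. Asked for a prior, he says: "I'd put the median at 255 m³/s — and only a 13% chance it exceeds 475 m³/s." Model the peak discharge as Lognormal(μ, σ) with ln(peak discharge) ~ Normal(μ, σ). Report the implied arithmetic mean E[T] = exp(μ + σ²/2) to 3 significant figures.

E[T] ≈ 297 m³/s

If T ~ Lognormal(μ,σ) then ln T ~ Normal(μ,σ), so the p-quantile of ln T is μ + z_p·σ.
ln(255) = 5.541 and ln(475) = 6.163; z_{0.5} = 0, z_{0.87} = 1.126.
σ = (6.163 − 5.541)/(1.126 − (0)) = 0.552.
μ = 5.541 − (0)·0.552 = 5.541.
E[T] = exp(μ + σ²/2) = exp(5.541 + 0.1525) = 297 m³/s.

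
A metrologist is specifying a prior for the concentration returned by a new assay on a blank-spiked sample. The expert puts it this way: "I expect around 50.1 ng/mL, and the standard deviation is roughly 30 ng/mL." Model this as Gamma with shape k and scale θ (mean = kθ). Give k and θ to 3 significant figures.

k ≈ 2.79, θ ≈ 18

For Gamma(k, scale θ): mean = kθ, variance = kθ², so CV = 1/√k.
CV = SD/mean = 30/50.1 = 0.5988, hence k = 1/CV² = 2.79.
Then θ = mean/k = 50.1/2.79 = 18.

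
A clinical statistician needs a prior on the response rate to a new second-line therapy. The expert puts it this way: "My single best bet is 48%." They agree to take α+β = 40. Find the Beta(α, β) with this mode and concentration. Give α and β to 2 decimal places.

α = 19.24, β = 20.76

For α,β > 1 the Beta mode is (α−1)/(α+β−2). With α+β = 40, the mode is (α−1)/38.
Set (α−1)/38 = 0.48 → α = 1 + 0.48·38 = 19.24.
β = 40 − α = 20.76.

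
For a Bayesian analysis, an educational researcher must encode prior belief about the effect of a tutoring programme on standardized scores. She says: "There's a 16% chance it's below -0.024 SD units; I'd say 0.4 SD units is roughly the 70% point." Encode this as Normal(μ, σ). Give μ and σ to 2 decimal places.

μ = 0.25, σ = 0.28

For Normal(μ,σ), the p-quantile is μ + z_p·σ. Here z_{0.16} = -0.9945, z_{0.7} = 0.5244.
So -0.024 = μ − 0.9945σ and 0.4 = μ + 0.5244σ.
Subtracting: σ = (0.4 − -0.024)/(0.5244 − (-0.9945)) = 0.28.
Then μ = -0.024 − (-0.9945)·0.28 = 0.25.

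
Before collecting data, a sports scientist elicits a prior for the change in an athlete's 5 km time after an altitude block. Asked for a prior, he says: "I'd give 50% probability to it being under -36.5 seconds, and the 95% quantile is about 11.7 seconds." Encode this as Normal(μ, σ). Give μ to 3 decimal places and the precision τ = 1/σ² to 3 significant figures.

For Normal(μ,σ), the p-quantile is μ + z_p·σ. Here z_{0.5} = 0, z_{0.95} = 1.645.
So -36.5 = μ + 0σ and 11.7 = μ + 1.645σ.
Subtracting: σ = (11.7 − -36.5)/(1.645 − (0)) = 29.304.
Then μ = -36.5 − (0)·29.304 = -36.500.
Precision τ = 1/σ² = 1/29.3² = 0.00116.

μ = -36.500, τ = 0.00116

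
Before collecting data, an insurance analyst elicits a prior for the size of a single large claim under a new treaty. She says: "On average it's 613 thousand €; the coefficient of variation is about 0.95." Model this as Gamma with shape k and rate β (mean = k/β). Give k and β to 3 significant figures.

For Gamma(k, rate β): mean = k/β, variance = k/β², so CV = 1/√k.
CV = 0.95, hence k = 1/CV² = 1.11.
Then β = k/mean = 1.11/613 = 0.00181.

k ≈ 1.11, β ≈ 0.00181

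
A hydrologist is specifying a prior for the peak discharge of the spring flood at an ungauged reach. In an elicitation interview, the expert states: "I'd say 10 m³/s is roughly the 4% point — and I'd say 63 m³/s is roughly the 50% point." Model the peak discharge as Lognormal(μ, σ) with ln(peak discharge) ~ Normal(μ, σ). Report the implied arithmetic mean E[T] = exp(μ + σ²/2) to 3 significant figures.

E[T] ≈ 109 m³/s

If T ~ Lognormal(μ,σ) then ln T ~ Normal(μ,σ), so the p-quantile of ln T is μ + z_p·σ.
ln(10) = 2.303 and ln(63) = 4.143; z_{0.04} = -1.751, z_{0.5} = 0.
σ = (4.143 − 2.303)/(0 − (-1.751)) = 1.051.
μ = 2.303 − (-1.751)·1.051 = 4.143.
E[T] = exp(μ + σ²/2) = exp(4.143 + 0.5526) = 109 m³/s.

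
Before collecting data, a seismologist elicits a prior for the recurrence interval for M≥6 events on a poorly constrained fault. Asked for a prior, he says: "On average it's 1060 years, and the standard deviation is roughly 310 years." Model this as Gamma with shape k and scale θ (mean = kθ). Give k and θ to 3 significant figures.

k ≈ 11.7, θ ≈ 90.7

For Gamma(k, scale θ): mean = kθ, variance = kθ², so CV = 1/√k.
CV = SD/mean = 310/1060 = 0.2925, hence k = 1/CV² = 11.7.
Then θ = mean/k = 1060/11.7 = 90.7.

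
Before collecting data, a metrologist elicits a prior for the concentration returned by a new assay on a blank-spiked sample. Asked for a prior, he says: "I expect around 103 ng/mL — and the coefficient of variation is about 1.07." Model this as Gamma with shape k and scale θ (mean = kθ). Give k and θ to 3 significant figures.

k ≈ 0.873, θ ≈ 118

For Gamma(k, scale θ): mean = kθ, variance = kθ², so CV = 1/√k.
CV = 1.07, hence k = 1/CV² = 0.873.
Then θ = mean/k = 103/0.873 = 118.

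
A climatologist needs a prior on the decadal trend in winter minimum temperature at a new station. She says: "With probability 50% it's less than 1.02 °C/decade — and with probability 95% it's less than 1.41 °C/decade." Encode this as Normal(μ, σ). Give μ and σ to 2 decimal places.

The p-quantile of Normal(μ,σ) is μ + z_p·σ, with z_{0.5} = 0 and z_{0.95} = 1.645.
Eliminate σ: μ = (z₂·x₁ − z₁·x₂)/(z₂ − z₁) = (1.645·1.02 − (0)·1.41)/1.645 = 1.02.
Then σ = (x₂ − x₁)/(z₂ − z₁) = (1.41 − 1.02)/1.645 = 0.24.

μ = 1.02, σ = 0.24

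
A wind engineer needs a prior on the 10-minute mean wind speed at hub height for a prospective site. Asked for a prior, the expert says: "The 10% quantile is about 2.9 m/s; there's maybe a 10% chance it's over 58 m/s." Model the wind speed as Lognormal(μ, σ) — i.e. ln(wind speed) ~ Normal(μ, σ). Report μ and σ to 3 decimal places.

μ ≈ 2.563, σ ≈ 1.169

If T ~ Lognormal(μ,σ) then ln T ~ Normal(μ,σ), so the p-quantile of ln T is μ + z_p·σ.
ln(2.9) = 1.065 and ln(58) = 4.06; z_{0.1} = -1.282, z_{0.9} = 1.282.
σ = (4.06 − 1.065)/(1.282 − (-1.282)) = 1.169.
μ = 1.065 − (-1.282)·1.169 = 2.563.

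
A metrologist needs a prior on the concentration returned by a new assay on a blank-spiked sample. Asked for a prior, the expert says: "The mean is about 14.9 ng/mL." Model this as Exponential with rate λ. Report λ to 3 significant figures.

Exponential mean = 1/λ, so λ = 1/14.9 = 0.0671.

λ ≈ 0.0671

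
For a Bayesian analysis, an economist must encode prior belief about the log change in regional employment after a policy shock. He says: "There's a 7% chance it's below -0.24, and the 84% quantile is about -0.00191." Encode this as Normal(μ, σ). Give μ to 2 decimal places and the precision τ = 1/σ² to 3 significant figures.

μ = -0.10, τ = 108

For Normal(μ,σ), the p-quantile is μ + z_p·σ. Here z_{0.07} = -1.476, z_{0.84} = 0.9945.
So -0.24 = μ − 1.476σ and -0.00191 = μ + 0.9945σ.
Subtracting: σ = (-0.00191 − -0.24)/(0.9945 − (-1.476)) = 0.10.
Then μ = -0.24 − (-1.476)·0.10 = -0.10.
Precision τ = 1/σ² = 1/0.09638² = 108.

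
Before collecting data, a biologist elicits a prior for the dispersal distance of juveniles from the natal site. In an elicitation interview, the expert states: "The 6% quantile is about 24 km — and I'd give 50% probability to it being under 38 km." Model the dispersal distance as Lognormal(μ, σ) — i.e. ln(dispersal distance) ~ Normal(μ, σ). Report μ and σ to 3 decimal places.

μ ≈ 3.638, σ ≈ 0.296

If T ~ Lognormal(μ,σ) then ln T ~ Normal(μ,σ), so the p-quantile of ln T is μ + z_p·σ.
ln(24) = 3.178 and ln(38) = 3.638; z_{0.06} = -1.555, z_{0.5} = 0.
σ = (3.638 − 3.178)/(0 − (-1.555)) = 0.296.
μ = 3.178 − (-1.555)·0.296 = 3.638.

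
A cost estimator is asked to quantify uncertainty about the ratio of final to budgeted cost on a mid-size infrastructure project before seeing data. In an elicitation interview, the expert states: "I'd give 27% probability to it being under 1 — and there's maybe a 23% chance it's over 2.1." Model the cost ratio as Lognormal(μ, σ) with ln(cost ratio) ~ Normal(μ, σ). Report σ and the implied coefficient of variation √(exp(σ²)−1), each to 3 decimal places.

If T ~ Lognormal(μ,σ) then ln T ~ Normal(μ,σ), so the p-quantile of ln T is μ + z_p·σ.
ln(1) = 0 and ln(2.1) = 0.7419; z_{0.27} = -0.6128, z_{0.77} = 0.7388.
σ = (0.7419 − 0)/(0.7388 − (-0.6128)) = 0.549.
μ = 0 − (-0.6128)·0.549 = 0.336.
CV = √(exp(σ²)−1) = √(exp(0.3013)−1) = 0.593.

σ ≈ 0.549, CV ≈ 0.593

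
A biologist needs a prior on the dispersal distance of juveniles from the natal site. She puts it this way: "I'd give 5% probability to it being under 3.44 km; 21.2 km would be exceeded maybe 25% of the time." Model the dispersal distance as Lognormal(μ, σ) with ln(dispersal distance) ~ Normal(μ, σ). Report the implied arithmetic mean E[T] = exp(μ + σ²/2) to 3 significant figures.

E[T] ≈ 17 km

If T ~ Lognormal(μ,σ) then ln T ~ Normal(μ,σ), so the p-quantile of ln T is μ + z_p·σ.
ln(3.44) = 1.235 and ln(21.2) = 3.054; z_{0.05} = -1.645, z_{0.75} = 0.6745.
σ = (3.054 − 1.235)/(0.6745 − (-1.645)) = 0.784.
μ = 1.235 − (-1.645)·0.784 = 2.525.
E[T] = exp(μ + σ²/2) = exp(2.525 + 0.3074) = 17 km.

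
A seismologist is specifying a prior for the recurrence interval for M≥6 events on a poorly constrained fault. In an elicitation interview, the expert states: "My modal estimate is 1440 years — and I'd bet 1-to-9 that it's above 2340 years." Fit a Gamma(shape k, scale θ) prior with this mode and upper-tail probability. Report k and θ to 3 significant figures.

k ≈ 8.99, θ ≈ 180

Gamma(k,θ) with k>1 has mode (k−1)θ, so θ = 1440/(k−1).
Need P(X < 2340) = 0.9 with θ tied to k this way. Start at k = 2, θ = 1440: P(X<2340) ≈ 0.483.
Too low — raise k to concentrate. Iterating converges to k ≈ 8.99.
Then θ = 1440/(8.99−1) ≈ 180.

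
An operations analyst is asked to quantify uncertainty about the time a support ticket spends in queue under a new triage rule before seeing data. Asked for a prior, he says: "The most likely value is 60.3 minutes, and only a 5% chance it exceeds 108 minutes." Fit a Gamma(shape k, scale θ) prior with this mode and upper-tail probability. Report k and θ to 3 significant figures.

k ≈ 9.21, θ ≈ 7.35

Gamma(k,θ) with k>1 has mode (k−1)θ, so θ = 60.3/(k−1).
Need P(X < 108) = 0.95 with θ tied to k this way. Start at k = 2, θ = 60.3: P(X<108) ≈ 0.534.
Too low — raise k to concentrate. Iterating converges to k ≈ 9.21.
Then θ = 60.3/(9.21−1) ≈ 7.35.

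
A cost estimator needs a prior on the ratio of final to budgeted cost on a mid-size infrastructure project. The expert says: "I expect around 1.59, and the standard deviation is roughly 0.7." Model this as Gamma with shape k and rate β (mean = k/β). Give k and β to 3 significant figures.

For Gamma(k, rate β): mean = k/β, variance = k/β², so CV = 1/√k.
CV = SD/mean = 0.7/1.59 = 0.4403, hence k = 1/CV² = 5.16.
Then β = k/mean = 5.16/1.59 = 3.24.

k ≈ 5.16, β ≈ 3.24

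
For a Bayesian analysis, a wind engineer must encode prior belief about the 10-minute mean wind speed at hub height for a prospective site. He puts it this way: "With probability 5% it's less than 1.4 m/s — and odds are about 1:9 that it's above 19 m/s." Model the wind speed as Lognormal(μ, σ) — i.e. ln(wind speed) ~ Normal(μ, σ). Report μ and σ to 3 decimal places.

μ ≈ 1.802, σ ≈ 0.891

If T ~ Lognormal(μ,σ) then ln T ~ Normal(μ,σ), so the p-quantile of ln T is μ + z_p·σ.
ln(1.4) = 0.3365 and ln(19) = 2.944; z_{0.05} = -1.645, z_{0.9} = 1.282.
σ = (2.944 − 0.3365)/(1.282 − (-1.645)) = 0.891.
μ = 0.3365 − (-1.645)·0.891 = 1.802.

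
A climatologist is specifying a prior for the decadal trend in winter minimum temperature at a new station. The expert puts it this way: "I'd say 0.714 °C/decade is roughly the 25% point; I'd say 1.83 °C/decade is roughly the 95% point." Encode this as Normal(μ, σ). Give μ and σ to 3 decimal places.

For Normal(μ,σ), the p-quantile is μ + z_p·σ. Here z_{0.25} = -0.6745, z_{0.95} = 1.645.
So 0.714 = μ − 0.6745σ and 1.83 = μ + 1.645σ.
Subtracting: σ = (1.83 − 0.714)/(1.645 − (-0.6745)) = 0.481.
Then μ = 0.714 − (-0.6745)·0.481 = 1.039.

μ = 1.039, σ = 0.481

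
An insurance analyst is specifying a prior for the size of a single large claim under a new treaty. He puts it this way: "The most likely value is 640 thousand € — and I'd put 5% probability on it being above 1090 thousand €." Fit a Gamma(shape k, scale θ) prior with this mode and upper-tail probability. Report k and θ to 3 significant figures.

k ≈ 10.8, θ ≈ 65

Gamma(k,θ) with k>1 has mode (k−1)θ, so θ = 640/(k−1).
Need P(X < 1090) = 0.95 with θ tied to k this way. Start at k = 2, θ = 640: P(X<1090) ≈ 0.508.
Too low — raise k to concentrate. Iterating converges to k ≈ 10.8.
Then θ = 640/(10.8−1) ≈ 65.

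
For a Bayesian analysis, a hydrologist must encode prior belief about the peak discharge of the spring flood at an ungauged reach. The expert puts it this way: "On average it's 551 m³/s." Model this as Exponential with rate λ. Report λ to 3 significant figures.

Exponential mean = 1/λ, so λ = 1/551.0 = 0.00181.

λ ≈ 0.00181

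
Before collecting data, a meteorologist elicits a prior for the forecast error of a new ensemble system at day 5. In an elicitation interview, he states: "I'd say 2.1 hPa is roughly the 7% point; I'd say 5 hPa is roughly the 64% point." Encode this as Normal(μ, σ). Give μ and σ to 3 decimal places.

The p-quantile of Normal(μ,σ) is μ + z_p·σ, with z_{0.07} = -1.476 and z_{0.64} = 0.3585.
Eliminate σ: μ = (z₂·x₁ − z₁·x₂)/(z₂ − z₁) = (0.3585·2.1 − (-1.476)·5)/1.834 = 4.433.
Then σ = (x₂ − x₁)/(z₂ − z₁) = (5 − 2.1)/1.834 = 1.581.

μ = 4.433, σ = 1.581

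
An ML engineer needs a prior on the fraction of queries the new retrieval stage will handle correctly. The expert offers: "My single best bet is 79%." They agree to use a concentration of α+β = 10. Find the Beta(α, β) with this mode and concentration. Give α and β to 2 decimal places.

For α,β > 1 the Beta mode is (α−1)/(α+β−2). With α+β = 10, the mode is (α−1)/8.
Set (α−1)/8 = 0.79 → α = 1 + 0.79·8 = 7.32.
β = 10 − α = 2.68.

α = 7.32, β = 2.68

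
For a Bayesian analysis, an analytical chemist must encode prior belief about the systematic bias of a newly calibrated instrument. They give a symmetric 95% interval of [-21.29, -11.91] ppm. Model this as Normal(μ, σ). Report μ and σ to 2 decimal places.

A symmetric 95% interval runs μ ± z·σ with z = 1.96.
Half-width = 4.69, so σ = 4.69/1.96 = 2.39.
μ is the interval midpoint, -16.60.

μ = -16.60, σ = 2.39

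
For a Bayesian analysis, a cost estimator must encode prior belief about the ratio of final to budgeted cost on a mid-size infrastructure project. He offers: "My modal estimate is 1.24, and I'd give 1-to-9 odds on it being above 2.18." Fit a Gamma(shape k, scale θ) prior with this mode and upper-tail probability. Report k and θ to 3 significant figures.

k ≈ 6.97, θ ≈ 0.208

Gamma(k,θ) with k>1 has mode (k−1)θ, so θ = 1.24/(k−1).
Need P(X < 2.18) = 0.9 with θ tied to k this way. Start at k = 2, θ = 1.24: P(X<2.18) ≈ 0.525.
Too low — raise k to concentrate. Iterating converges to k ≈ 6.97.
Then θ = 1.24/(6.97−1) ≈ 0.208.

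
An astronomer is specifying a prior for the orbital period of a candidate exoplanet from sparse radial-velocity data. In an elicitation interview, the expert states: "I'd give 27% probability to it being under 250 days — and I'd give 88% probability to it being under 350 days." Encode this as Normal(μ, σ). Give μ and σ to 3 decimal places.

μ = 284.277, σ = 55.935

For Normal(μ,σ), the p-quantile is μ + z_p·σ. Here z_{0.27} = -0.6128, z_{0.88} = 1.175.
So 250 = μ − 0.6128σ and 350 = μ + 1.175σ.
Subtracting: σ = (350 − 250)/(1.175 − (-0.6128)) = 55.935.
Then μ = 250 − (-0.6128)·55.935 = 284.277.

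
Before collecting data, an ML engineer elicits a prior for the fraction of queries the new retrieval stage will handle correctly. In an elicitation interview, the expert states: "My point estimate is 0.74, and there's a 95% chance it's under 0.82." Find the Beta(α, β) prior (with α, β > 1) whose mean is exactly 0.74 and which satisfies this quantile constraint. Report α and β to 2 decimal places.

With mean 0.74 fixed, write α = 0.74s, β = 0.26s where s = α+β.
Need P(θ < 0.82) = 0.95 under Beta(0.74s, 0.26s). Normal approximation: (q−m)/√(m(1−m)/s) ≈ z_{0.95} = 1.64, so s ≈ 0.74·0.26·(1.64)²/(0.82−0.74)² = 81.3.
At s = 81.3: P(θ<0.82) ≈ 0.959. Adjusting to match 0.95 gives s ≈ 73.05.
So α = 0.74·73.05 ≈ 54.05, β = 0.26·73.05 ≈ 18.99.

α ≈ 54.05, β ≈ 18.99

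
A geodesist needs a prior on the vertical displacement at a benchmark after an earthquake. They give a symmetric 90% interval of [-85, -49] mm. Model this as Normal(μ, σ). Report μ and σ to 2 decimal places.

μ = -67.00, σ = 10.94

A symmetric 90% interval runs μ ± z·σ with z = 1.645.
Half-width = 18, so σ = 18/1.645 = 10.94.
μ is the interval midpoint, -67.00.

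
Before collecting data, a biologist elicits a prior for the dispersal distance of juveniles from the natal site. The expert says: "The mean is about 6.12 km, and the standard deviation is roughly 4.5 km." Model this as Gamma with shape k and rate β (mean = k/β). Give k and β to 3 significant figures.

For Gamma(k, rate β): mean = k/β, variance = k/β², so CV = 1/√k.
CV = SD/mean = 4.5/6.12 = 0.7353, hence k = 1/CV² = 1.85.
Then β = k/mean = 1.85/6.12 = 0.302.

k ≈ 1.85, β ≈ 0.302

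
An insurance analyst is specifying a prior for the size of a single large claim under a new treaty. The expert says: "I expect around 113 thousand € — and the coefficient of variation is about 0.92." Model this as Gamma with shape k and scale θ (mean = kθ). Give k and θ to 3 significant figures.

k ≈ 1.18, θ ≈ 95.6

For Gamma(k, scale θ): mean = kθ, variance = kθ², so CV = 1/√k.
CV = 0.92, hence k = 1/CV² = 1.18.
Then θ = mean/k = 113/1.18 = 95.6.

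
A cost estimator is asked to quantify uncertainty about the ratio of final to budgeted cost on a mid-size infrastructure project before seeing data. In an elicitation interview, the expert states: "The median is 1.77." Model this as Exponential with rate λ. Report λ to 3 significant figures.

Exponential median = ln 2 / λ, so λ = ln 2 / 1.77 = 0.392.

λ ≈ 0.392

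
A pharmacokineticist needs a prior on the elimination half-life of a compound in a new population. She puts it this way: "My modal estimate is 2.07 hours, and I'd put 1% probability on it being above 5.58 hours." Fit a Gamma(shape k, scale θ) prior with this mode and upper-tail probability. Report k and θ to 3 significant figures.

k ≈ 5.69, θ ≈ 0.441

Gamma(k,θ) with k>1 has mode (k−1)θ, so θ = 2.07/(k−1).
Need P(X < 5.58) = 0.99 with θ tied to k this way. Start at k = 2, θ = 2.07: P(X<5.58) ≈ 0.751.
Too low — raise k to concentrate. Iterating converges to k ≈ 5.69.
Then θ = 2.07/(5.69−1) ≈ 0.441.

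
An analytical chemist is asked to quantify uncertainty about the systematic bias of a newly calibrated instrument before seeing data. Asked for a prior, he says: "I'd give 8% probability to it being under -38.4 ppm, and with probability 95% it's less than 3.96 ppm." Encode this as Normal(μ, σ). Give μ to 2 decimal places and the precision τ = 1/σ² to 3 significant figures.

For Normal(μ,σ), the p-quantile is μ + z_p·σ. Here z_{0.08} = -1.405, z_{0.95} = 1.645.
So -38.4 = μ − 1.405σ and 3.96 = μ + 1.645σ.
Subtracting: σ = (3.96 − -38.4)/(1.645 − (-1.405)) = 13.89.
Then μ = -38.4 − (-1.405)·13.89 = -18.89.
Precision τ = 1/σ² = 1/13.89² = 0.00518.

μ = -18.89, τ = 0.00518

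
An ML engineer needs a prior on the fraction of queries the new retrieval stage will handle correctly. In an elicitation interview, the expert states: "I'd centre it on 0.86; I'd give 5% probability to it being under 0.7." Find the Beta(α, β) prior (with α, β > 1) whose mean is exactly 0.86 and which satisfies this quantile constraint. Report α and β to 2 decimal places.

α ≈ 13.84, β ≈ 2.25

With mean 0.86 fixed, write α = 0.86s, β = 0.14s where s = α+β.
Need P(θ < 0.7) = 0.05 under Beta(0.86s, 0.14s). Normal approximation: (q−m)/√(m(1−m)/s) ≈ z_{0.05} = -1.64, so s ≈ 0.86·0.14·(-1.64)²/(0.7−0.86)² = 12.7.
At s = 12.7: P(θ<0.7) ≈ 0.067. Adjusting to match 0.05 gives s ≈ 16.09.
So α = 0.86·16.09 ≈ 13.84, β = 0.14·16.09 ≈ 2.25.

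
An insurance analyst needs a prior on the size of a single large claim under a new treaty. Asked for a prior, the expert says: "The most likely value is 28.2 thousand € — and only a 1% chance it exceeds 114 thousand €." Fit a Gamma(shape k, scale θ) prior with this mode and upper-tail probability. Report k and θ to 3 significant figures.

Gamma(k,θ) with k>1 has mode (k−1)θ, so θ = 28.2/(k−1).
Need P(X < 114) = 0.99 with θ tied to k this way. Start at k = 2, θ = 28.2: P(X<114) ≈ 0.911.
Too low — raise k to concentrate. Iterating converges to k ≈ 3.14.
Then θ = 28.2/(3.14−1) ≈ 13.2.

k ≈ 3.14, θ ≈ 13.2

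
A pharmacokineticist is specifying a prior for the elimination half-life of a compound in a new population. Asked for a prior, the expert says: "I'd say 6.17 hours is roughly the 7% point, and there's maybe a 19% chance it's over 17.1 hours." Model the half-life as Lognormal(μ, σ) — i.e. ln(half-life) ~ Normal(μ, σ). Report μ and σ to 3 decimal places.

μ ≈ 2.459, σ ≈ 0.433

If T ~ Lognormal(μ,σ) then ln T ~ Normal(μ,σ), so the p-quantile of ln T is μ + z_p·σ.
ln(6.17) = 1.82 and ln(17.1) = 2.839; z_{0.07} = -1.476, z_{0.81} = 0.8779.
σ = (2.839 − 1.82)/(0.8779 − (-1.476)) = 0.433.
μ = 1.82 − (-1.476)·0.433 = 2.459.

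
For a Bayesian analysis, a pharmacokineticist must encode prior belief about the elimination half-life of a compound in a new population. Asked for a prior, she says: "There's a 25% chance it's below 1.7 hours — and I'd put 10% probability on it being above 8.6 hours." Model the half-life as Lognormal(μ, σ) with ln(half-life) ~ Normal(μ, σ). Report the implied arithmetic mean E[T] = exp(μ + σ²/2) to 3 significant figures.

If T ~ Lognormal(μ,σ) then ln T ~ Normal(μ,σ), so the p-quantile of ln T is μ + z_p·σ.
ln(1.7) = 0.5306 and ln(8.6) = 2.152; z_{0.25} = -0.6745, z_{0.9} = 1.282.
σ = (2.152 − 0.5306)/(1.282 − (-0.6745)) = 0.829.
μ = 0.5306 − (-0.6745)·0.829 = 1.090.
E[T] = exp(μ + σ²/2) = exp(1.090 + 0.3434) = 4.19 hours.

E[T] ≈ 4.19 hours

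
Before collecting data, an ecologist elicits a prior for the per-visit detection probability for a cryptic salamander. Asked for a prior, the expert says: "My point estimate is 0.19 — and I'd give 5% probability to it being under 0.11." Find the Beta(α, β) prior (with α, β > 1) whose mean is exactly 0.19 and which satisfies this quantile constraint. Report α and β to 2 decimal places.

α ≈ 10.28, β ≈ 43.82

With mean 0.19 fixed, write α = 0.19s, β = 0.81s where s = α+β.
Need P(θ < 0.11) = 0.05 under Beta(0.19s, 0.81s). Normal approximation: (q−m)/√(m(1−m)/s) ≈ z_{0.05} = -1.64, so s ≈ 0.19·0.81·(-1.64)²/(0.11−0.19)² = 65.1.
At s = 65.1: P(θ<0.11) ≈ 0.034. Adjusting to match 0.05 gives s ≈ 54.10.
So α = 0.19·54.10 ≈ 10.28, β = 0.81·54.10 ≈ 43.82.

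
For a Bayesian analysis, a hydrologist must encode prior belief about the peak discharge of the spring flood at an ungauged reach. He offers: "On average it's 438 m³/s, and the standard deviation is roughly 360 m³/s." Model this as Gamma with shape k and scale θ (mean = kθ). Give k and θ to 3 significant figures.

For Gamma(k, scale θ): mean = kθ, variance = kθ², so CV = 1/√k.
CV = SD/mean = 360/438 = 0.8219, hence k = 1/CV² = 1.48.
Then θ = mean/k = 438/1.48 = 296.

k ≈ 1.48, θ ≈ 296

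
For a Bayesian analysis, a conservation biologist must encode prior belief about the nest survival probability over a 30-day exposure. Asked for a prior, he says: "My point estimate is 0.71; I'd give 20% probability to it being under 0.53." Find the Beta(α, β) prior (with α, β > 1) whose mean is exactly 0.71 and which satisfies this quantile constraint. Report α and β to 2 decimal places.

With mean 0.71 fixed, write α = 0.71s, β = 0.29s where s = α+β.
Need P(θ < 0.53) = 0.2 under Beta(0.71s, 0.29s). Normal approximation: (q−m)/√(m(1−m)/s) ≈ z_{0.2} = -0.842, so s ≈ 0.71·0.29·(-0.842)²/(0.53−0.71)² = 4.5.
At s = 4.5: P(θ<0.53) ≈ 0.189. Adjusting to match 0.2 gives s ≈ 3.95.
So α = 0.71·3.95 ≈ 2.81, β = 0.29·3.95 ≈ 1.15.

α ≈ 2.81, β ≈ 1.15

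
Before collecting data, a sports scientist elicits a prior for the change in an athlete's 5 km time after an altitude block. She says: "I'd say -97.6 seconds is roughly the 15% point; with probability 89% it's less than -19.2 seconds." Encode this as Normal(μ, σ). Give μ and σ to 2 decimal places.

μ = -61.69, σ = 34.64

The p-quantile of Normal(μ,σ) is μ + z_p·σ, with z_{0.15} = -1.036 and z_{0.89} = 1.227.
Eliminate σ: μ = (z₂·x₁ − z₁·x₂)/(z₂ − z₁) = (1.227·-97.6 − (-1.036)·-19.2)/2.263 = -61.69.
Then σ = (x₂ − x₁)/(z₂ − z₁) = (-19.2 − -97.6)/2.263 = 34.64.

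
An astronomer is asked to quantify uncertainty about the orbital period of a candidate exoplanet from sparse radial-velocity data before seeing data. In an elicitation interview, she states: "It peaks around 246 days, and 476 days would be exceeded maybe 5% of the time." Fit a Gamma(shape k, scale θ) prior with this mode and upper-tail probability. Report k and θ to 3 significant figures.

k ≈ 7.37, θ ≈ 38.6

Gamma(k,θ) with k>1 has mode (k−1)θ, so θ = 246/(k−1).
Need P(X < 476) = 0.95 with θ tied to k this way. Start at k = 2, θ = 246: P(X<476) ≈ 0.576.
Too low — raise k to concentrate. Iterating converges to k ≈ 7.37.
Then θ = 246/(7.37−1) ≈ 38.6.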